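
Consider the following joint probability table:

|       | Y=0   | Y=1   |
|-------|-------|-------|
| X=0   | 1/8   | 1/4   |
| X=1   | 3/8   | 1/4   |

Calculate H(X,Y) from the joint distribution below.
H(X,Y) = -Σ P(X,Y) log₂ P(X,Y), summed over the non-zero cells:
H(X,Y) = -[(1/8)·log₂(1/8) + (1/4)·log₂(1/4) + (3/8)·log₂(3/8) + (1/4)·log₂(1/4)]
  = 0.3750 + 0.5000 + 0.5306 + 0.5000
  = 1.9056 bits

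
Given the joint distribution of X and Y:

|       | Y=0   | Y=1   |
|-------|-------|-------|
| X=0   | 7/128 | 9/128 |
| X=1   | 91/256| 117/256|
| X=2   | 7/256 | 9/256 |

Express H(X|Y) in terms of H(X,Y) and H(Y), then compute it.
H(X|Y) = H(X,Y) - H(Y)

Marginal P(Y) (column sums):
  P(Y=0) = 7/128 + 91/256 + 7/256 = 7/16
  P(Y=1) = 9/128 + 117/256 + 9/256 = 9/16

H(X,Y) = -[(7/128)·log₂(7/128) + (9/128)·log₂(9/128) + (91/256)·log₂(91/256) + (117/256)·log₂(117/256) + (7/256)·log₂(7/256) + (9/256)·log₂(9/256)]
  = 0.2293 + 0.2693 + 0.5304 + 0.5163 + 0.1420 + 0.1698
  = 1.8571 bits
H(Y) = -[(7/16)·log₂(7/16) + (9/16)·log₂(9/16)]
  = 0.5218 + 0.4669
  = 0.9887 bits

H(X|Y) = 1.8571 - 0.9887 = 0.8684 bits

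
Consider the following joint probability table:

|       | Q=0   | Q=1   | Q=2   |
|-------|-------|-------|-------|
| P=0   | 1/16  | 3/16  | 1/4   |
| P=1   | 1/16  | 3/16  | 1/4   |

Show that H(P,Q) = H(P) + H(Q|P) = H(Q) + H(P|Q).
Marginal P(P) (row sums):
  P(P=0) = 1/16 + 3/16 + 1/4 = 1/2
  P(P=1) = 1/16 + 3/16 + 1/4 = 1/2
Marginal P(Q) (column sums):
  P(Q=0) = 1/16 + 1/16 = 1/8
  P(Q=1) = 3/16 + 3/16 = 3/8
  P(Q=2) = 1/4 + 1/4 = 1/2

Decomposition 1: H(P) + H(Q|P)
H(P) = -[(1/2)·log₂(1/2) + (1/2)·log₂(1/2)]
  = 0.5000 + 0.5000
  = 1.0000 bits
H(Q|P) = -Σ P(P,Q)·log₂ P(Q|P), where P(Q|P) = P(P,Q) / P(P)
  (P=0,Q=0): P(Q|P) = (1/16)/(1/2) = 1/8;  -(1/16)·log₂(1/8) = 0.1875
  (P=0,Q=1): P(Q|P) = (3/16)/(1/2) = 3/8;  -(3/16)·log₂(3/8) = 0.2653
  (P=0,Q=2): P(Q|P) = (1/4)/(1/2) = 1/2;  -(1/4)·log₂(1/2) = 0.2500
  (P=1,Q=0): P(Q|P) = (1/16)/(1/2) = 1/8;  -(1/16)·log₂(1/8) = 0.1875
  (P=1,Q=1): P(Q|P) = (3/16)/(1/2) = 3/8;  -(3/16)·log₂(3/8) = 0.2653
  (P=1,Q=2): P(Q|P) = (1/4)/(1/2) = 1/2;  -(1/4)·log₂(1/2) = 0.2500
H(Q|P) = 0.1875 + 0.2653 + 0.2500 + 0.1875 + 0.2653 + 0.2500
  = 1.4056 bits
H(P) + H(Q|P) = 1.0000 + 1.4056 = 2.4056 bits

Decomposition 2: H(Q) + H(P|Q)
H(Q) = -[(1/8)·log₂(1/8) + (3/8)·log₂(3/8) + (1/2)·log₂(1/2)]
  = 0.3750 + 0.5306 + 0.5000
  = 1.4056 bits
H(P|Q) = -Σ P(P,Q)·log₂ P(P|Q), where P(P|Q) = P(P,Q) / P(Q)
  (P=0,Q=0): P(P|Q) = (1/16)/(1/8) = 1/2;  -(1/16)·log₂(1/2) = 0.0625
  (P=0,Q=1): P(P|Q) = (3/16)/(3/8) = 1/2;  -(3/16)·log₂(1/2) = 0.1875
  (P=0,Q=2): P(P|Q) = (1/4)/(1/2) = 1/2;  -(1/4)·log₂(1/2) = 0.2500
  (P=1,Q=0): P(P|Q) = (1/16)/(1/8) = 1/2;  -(1/16)·log₂(1/2) = 0.0625
  (P=1,Q=1): P(P|Q) = (3/16)/(3/8) = 1/2;  -(3/16)·log₂(1/2) = 0.1875
  (P=1,Q=2): P(P|Q) = (1/4)/(1/2) = 1/2;  -(1/4)·log₂(1/2) = 0.2500
H(P|Q) = 0.0625 + 0.1875 + 0.2500 + 0.0625 + 0.1875 + 0.2500
  = 1.0000 bits
H(Q) + H(P|Q) = 1.4056 + 1.0000 = 2.4056 bits

Direct computation of the joint entropy:
H(P,Q) = -[(1/16)·log₂(1/16) + (3/16)·log₂(3/16) + (1/4)·log₂(1/4) + (1/16)·log₂(1/16) + (3/16)·log₂(3/16) + (1/4)·log₂(1/4)]
  = 0.2500 + 0.4528 + 0.5000 + 0.2500 + 0.4528 + 0.5000
  = 2.4056 bits

All three agree: H(P,Q) = 2.4056 bits ✓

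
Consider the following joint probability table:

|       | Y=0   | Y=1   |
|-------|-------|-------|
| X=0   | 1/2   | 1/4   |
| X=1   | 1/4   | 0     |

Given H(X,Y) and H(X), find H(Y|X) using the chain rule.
From the chain rule: H(X,Y) = H(X) + H(Y|X)
Therefore: H(Y|X) = H(X,Y) - H(X)

H(X,Y) = -[(1/2)·log₂(1/2) + (1/4)·log₂(1/4) + (1/4)·log₂(1/4)]
  = 0.5000 + 0.5000 + 0.5000
  = 1.5000 bits
Marginal P(X) (row sums):
  P(X=0) = 1/2 + 1/4 = 3/4
  P(X=1) = 1/4 + 0 = 1/4
H(X) = -[(3/4)·log₂(3/4) + (1/4)·log₂(1/4)]
  = 0.3113 + 0.5000
  = 0.8113 bits

H(Y|X) = 1.5000 - 0.8113 = 0.6887 bits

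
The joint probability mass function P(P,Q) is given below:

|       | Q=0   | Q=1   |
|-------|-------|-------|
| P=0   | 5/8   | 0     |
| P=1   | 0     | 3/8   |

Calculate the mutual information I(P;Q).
Marginal P(P) (row sums):
  P(P=0) = 5/8 + 0 = 5/8
  P(P=1) = 0 + 3/8 = 3/8
Marginal P(Q) (column sums):
  P(Q=0) = 5/8 + 0 = 5/8
  P(Q=1) = 0 + 3/8 = 3/8

H(P) = -[(5/8)·log₂(5/8) + (3/8)·log₂(3/8)]
  = 0.4238 + 0.5306
  = 0.9544 bits
H(Q) = -[(5/8)·log₂(5/8) + (3/8)·log₂(3/8)]
  = 0.4238 + 0.5306
  = 0.9544 bits
H(P,Q) = -[(5/8)·log₂(5/8) + (3/8)·log₂(3/8)]
  = 0.4238 + 0.5306
  = 0.9544 bits

I(P;Q) = H(P) + H(Q) - H(P,Q)
  = 0.9544 + 0.9544 - 0.9544
  = 0.9544 bits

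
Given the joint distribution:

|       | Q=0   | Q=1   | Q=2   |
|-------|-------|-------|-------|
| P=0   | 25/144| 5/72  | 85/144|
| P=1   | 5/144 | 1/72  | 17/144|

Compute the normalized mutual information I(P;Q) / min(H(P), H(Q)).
Marginal P(P) (row sums):
  P(P=0) = 25/144 + 5/72 + 85/144 = 5/6
  P(P=1) = 5/144 + 1/72 + 17/144 = 1/6
Marginal P(Q) (column sums):
  P(Q=0) = 25/144 + 5/144 = 5/24
  P(Q=1) = 5/72 + 1/72 = 1/12
  P(Q=2) = 85/144 + 17/144 = 17/24

H(P) = -[(5/6)·log₂(5/6) + (1/6)·log₂(1/6)]
  = 0.2192 + 0.4308
  = 0.6500 bits
H(Q) = -[(5/24)·log₂(5/24) + (1/12)·log₂(1/12) + (17/24)·log₂(17/24)]
  = 0.4715 + 0.2987 + 0.3524
  = 1.1226 bits
H(P,Q) = -[(25/144)·log₂(25/144) + (5/72)·log₂(5/72) + (85/144)·log₂(85/144) + (5/144)·log₂(5/144) + (1/72)·log₂(1/72) + (17/144)·log₂(17/144)]
  = 0.4386 + 0.2672 + 0.4489 + 0.1683 + 0.0857 + 0.3639
  = 1.7726 bits

I(P;Q) = H(P) + H(Q) - H(P,Q)
  = 0.6500 + 1.1226 - 1.7726
  = 0.0000 bits

min(H(P), H(Q)) = min(0.6500, 1.1226) = 0.6500 bits
Normalized MI = 0.0000 / 0.6500 = 0.0000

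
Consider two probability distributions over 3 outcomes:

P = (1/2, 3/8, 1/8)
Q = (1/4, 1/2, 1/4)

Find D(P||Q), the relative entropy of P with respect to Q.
D(P||Q) = Σ P(i) log₂(P(i)/Q(i))
  i=0: (1/2) × log₂((1/2)/(1/4)) = (1/2) × log₂(2) = 0.5000
  i=1: (3/8) × log₂((3/8)/(1/2)) = (3/8) × log₂(3/4) = -0.1556
  i=2: (1/8) × log₂((1/8)/(1/4)) = (1/8) × log₂(1/2) = -0.1250
D(P||Q) = 0.5000 - 0.1556 - 0.1250
  = 0.2194 bits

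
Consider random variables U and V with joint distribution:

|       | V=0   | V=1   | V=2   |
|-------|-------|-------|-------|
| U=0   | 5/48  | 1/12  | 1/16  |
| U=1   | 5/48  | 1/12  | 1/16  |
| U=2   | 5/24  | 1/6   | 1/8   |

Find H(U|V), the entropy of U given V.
Marginal P(V) (column sums):
  P(V=0) = 5/48 + 5/48 + 5/24 = 5/12
  P(V=1) = 1/12 + 1/12 + 1/6 = 1/3
  P(V=2) = 1/16 + 1/16 + 1/8 = 1/4

H(U|V) = -Σ P(U,V)·log₂ P(U|V), where P(U|V) = P(U,V) / P(V)
  (U=0,V=0): P(U|V) = (5/48)/(5/12) = 1/4;  -(5/48)·log₂(1/4) = 0.2083
  (U=0,V=1): P(U|V) = (1/12)/(1/3) = 1/4;  -(1/12)·log₂(1/4) = 0.1667
  (U=0,V=2): P(U|V) = (1/16)/(1/4) = 1/4;  -(1/16)·log₂(1/4) = 0.1250
  (U=1,V=0): P(U|V) = (5/48)/(5/12) = 1/4;  -(5/48)·log₂(1/4) = 0.2083
  (U=1,V=1): P(U|V) = (1/12)/(1/3) = 1/4;  -(1/12)·log₂(1/4) = 0.1667
  (U=1,V=2): P(U|V) = (1/16)/(1/4) = 1/4;  -(1/16)·log₂(1/4) = 0.1250
  (U=2,V=0): P(U|V) = (5/24)/(5/12) = 1/2;  -(5/24)·log₂(1/2) = 0.2083
  (U=2,V=1): P(U|V) = (1/6)/(1/3) = 1/2;  -(1/6)·log₂(1/2) = 0.1667
  (U=2,V=2): P(U|V) = (1/8)/(1/4) = 1/2;  -(1/8)·log₂(1/2) = 0.1250
H(U|V) = 0.2083 + 0.1667 + 0.1250 + 0.2083 + 0.1667 + 0.1250 + 0.2083 + 0.1667 + 0.1250
  = 1.5000 bits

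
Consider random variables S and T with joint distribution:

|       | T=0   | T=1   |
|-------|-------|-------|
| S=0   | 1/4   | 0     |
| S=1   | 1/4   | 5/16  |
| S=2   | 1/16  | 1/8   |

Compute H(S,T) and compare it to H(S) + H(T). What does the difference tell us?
Marginal P(S) (row sums):
  P(S=0) = 1/4 + 0 = 1/4
  P(S=1) = 1/4 + 5/16 = 9/16
  P(S=2) = 1/16 + 1/8 = 3/16
Marginal P(T) (column sums):
  P(T=0) = 1/4 + 1/4 + 1/16 = 9/16
  P(T=1) = 0 + 5/16 + 1/8 = 7/16

H(S,T) = -[(1/4)·log₂(1/4) + (1/4)·log₂(1/4) + (5/16)·log₂(5/16) + (1/16)·log₂(1/16) + (1/8)·log₂(1/8)]
  = 0.5000 + 0.5000 + 0.5244 + 0.2500 + 0.3750
  = 2.1494 bits
H(S) = -[(1/4)·log₂(1/4) + (9/16)·log₂(9/16) + (3/16)·log₂(3/16)]
  = 0.5000 + 0.4669 + 0.4528
  = 1.4197 bits
H(T) = -[(9/16)·log₂(9/16) + (7/16)·log₂(7/16)]
  = 0.4669 + 0.5218
  = 0.9887 bits

H(S) + H(T) = 1.4197 + 0.9887 = 2.4084 bits
Difference: H(S) + H(T) - H(S,T) = 2.4084 - 2.1494 = 0.2590 bits = I(S;T)

The difference is the mutual information; it is positive here, so S and T are dependent (knowing one reduces uncertainty about the other by 0.2590 bits).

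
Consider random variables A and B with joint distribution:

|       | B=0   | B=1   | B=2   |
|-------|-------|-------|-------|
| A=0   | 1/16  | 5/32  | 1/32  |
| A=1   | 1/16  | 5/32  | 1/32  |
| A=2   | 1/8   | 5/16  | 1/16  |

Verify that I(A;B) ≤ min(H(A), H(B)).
Marginal P(A) (row sums):
  P(A=0) = 1/16 + 5/32 + 1/32 = 1/4
  P(A=1) = 1/16 + 5/32 + 1/32 = 1/4
  P(A=2) = 1/8 + 5/16 + 1/16 = 1/2
Marginal P(B) (column sums):
  P(B=0) = 1/16 + 1/16 + 1/8 = 1/4
  P(B=1) = 5/32 + 5/32 + 5/16 = 5/8
  P(B=2) = 1/32 + 1/32 + 1/16 = 1/8

H(A) = -[(1/4)·log₂(1/4) + (1/4)·log₂(1/4) + (1/2)·log₂(1/2)]
  = 0.5000 + 0.5000 + 0.5000
  = 1.5000 bits
H(B) = -[(1/4)·log₂(1/4) + (5/8)·log₂(5/8) + (1/8)·log₂(1/8)]
  = 0.5000 + 0.4238 + 0.3750
  = 1.2988 bits
H(A,B) = -[(1/16)·log₂(1/16) + (5/32)·log₂(5/32) + (1/32)·log₂(1/32) + (1/16)·log₂(1/16) + (5/32)·log₂(5/32) + (1/32)·log₂(1/32) + (1/8)·log₂(1/8) + (5/16)·log₂(5/16) + (1/16)·log₂(1/16)]
  = 0.2500 + 0.4184 + 0.1563 + 0.2500 + 0.4184 + 0.1563 + 0.3750 + 0.5244 + 0.2500
  = 2.7988 bits

I(A;B) = H(A) + H(B) - H(A,B)
  = 1.5000 + 1.2988 - 2.7988
  = 0.0000 bits

min(H(A), H(B)) = min(1.5000, 1.2988) = 1.2988 bits
Since 0.0000 ≤ 1.2988, the bound is satisfied ✓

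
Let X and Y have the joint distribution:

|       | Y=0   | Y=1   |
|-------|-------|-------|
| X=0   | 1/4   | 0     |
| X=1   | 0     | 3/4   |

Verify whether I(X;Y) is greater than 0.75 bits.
Marginal P(X) (row sums):
  P(X=0) = 1/4 + 0 = 1/4
  P(X=1) = 0 + 3/4 = 3/4
Marginal P(Y) (column sums):
  P(Y=0) = 1/4 + 0 = 1/4
  P(Y=1) = 0 + 3/4 = 3/4

H(X) = -[(1/4)·log₂(1/4) + (3/4)·log₂(3/4)]
  = 0.5000 + 0.3113
  = 0.8113 bits
H(Y) = -[(1/4)·log₂(1/4) + (3/4)·log₂(3/4)]
  = 0.5000 + 0.3113
  = 0.8113 bits
H(X,Y) = -[(1/4)·log₂(1/4) + (3/4)·log₂(3/4)]
  = 0.5000 + 0.3113
  = 0.8113 bits

I(X;Y) = H(X) + H(Y) - H(X,Y)
  = 0.8113 + 0.8113 - 0.8113
  = 0.8113 bits

Yes. I(X;Y) = 0.8113 bits, which is > 0.75 bits.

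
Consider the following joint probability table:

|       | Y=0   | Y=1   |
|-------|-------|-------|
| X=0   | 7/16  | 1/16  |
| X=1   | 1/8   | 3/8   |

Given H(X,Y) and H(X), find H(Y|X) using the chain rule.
From the chain rule: H(X,Y) = H(X) + H(Y|X)
Therefore: H(Y|X) = H(X,Y) - H(X)

H(X,Y) = -[(7/16)·log₂(7/16) + (1/16)·log₂(1/16) + (1/8)·log₂(1/8) + (3/8)·log₂(3/8)]
  = 0.5218 + 0.2500 + 0.3750 + 0.5306
  = 1.6774 bits
Marginal P(X) (row sums):
  P(X=0) = 7/16 + 1/16 = 1/2
  P(X=1) = 1/8 + 3/8 = 1/2
H(X) = -[(1/2)·log₂(1/2) + (1/2)·log₂(1/2)]
  = 0.5000 + 0.5000
  = 1.0000 bits

H(Y|X) = 1.6774 - 1.0000 = 0.6774 bits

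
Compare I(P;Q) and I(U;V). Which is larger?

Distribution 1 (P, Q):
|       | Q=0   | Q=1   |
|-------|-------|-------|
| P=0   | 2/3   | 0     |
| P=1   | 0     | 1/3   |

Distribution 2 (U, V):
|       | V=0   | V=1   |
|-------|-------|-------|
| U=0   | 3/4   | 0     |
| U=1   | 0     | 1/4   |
Distribution 1 (P, Q):
Marginal P(P) (row sums):
  P(P=0) = 2/3 + 0 = 2/3
  P(P=1) = 0 + 1/3 = 1/3
Marginal P(Q) (column sums):
  P(Q=0) = 2/3 + 0 = 2/3
  P(Q=1) = 0 + 1/3 = 1/3

H(P) = -[(2/3)·log₂(2/3) + (1/3)·log₂(1/3)]
  = 0.3900 + 0.5283
  = 0.9183 bits
H(Q) = -[(2/3)·log₂(2/3) + (1/3)·log₂(1/3)]
  = 0.3900 + 0.5283
  = 0.9183 bits
H(P,Q) = -[(2/3)·log₂(2/3) + (1/3)·log₂(1/3)]
  = 0.3900 + 0.5283
  = 0.9183 bits

I(P;Q) = H(P) + H(Q) - H(P,Q)
  = 0.9183 + 0.9183 - 0.9183
  = 0.9183 bits

Distribution 2 (U, V):
Marginal P(U) (row sums):
  P(U=0) = 3/4 + 0 = 3/4
  P(U=1) = 0 + 1/4 = 1/4
Marginal P(V) (column sums):
  P(V=0) = 3/4 + 0 = 3/4
  P(V=1) = 0 + 1/4 = 1/4

H(U) = -[(3/4)·log₂(3/4) + (1/4)·log₂(1/4)]
  = 0.3113 + 0.5000
  = 0.8113 bits
H(V) = -[(3/4)·log₂(3/4) + (1/4)·log₂(1/4)]
  = 0.3113 + 0.5000
  = 0.8113 bits
H(U,V) = -[(3/4)·log₂(3/4) + (1/4)·log₂(1/4)]
  = 0.3113 + 0.5000
  = 0.8113 bits

I(U;V) = H(U) + H(V) - H(U,V)
  = 0.8113 + 0.8113 - 0.8113
  = 0.8113 bits

I(P;Q) = 0.9183 bits > I(U;V) = 0.8113 bits, so (P, Q) has the higher mutual information (stronger dependence).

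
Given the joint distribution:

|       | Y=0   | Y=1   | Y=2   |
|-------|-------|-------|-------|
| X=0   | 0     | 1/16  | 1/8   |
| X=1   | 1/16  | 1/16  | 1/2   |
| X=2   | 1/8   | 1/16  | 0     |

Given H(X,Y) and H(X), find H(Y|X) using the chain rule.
From the chain rule: H(X,Y) = H(X) + H(Y|X)
Therefore: H(Y|X) = H(X,Y) - H(X)

H(X,Y) = -[(1/16)·log₂(1/16) + (1/8)·log₂(1/8) + (1/16)·log₂(1/16) + (1/16)·log₂(1/16) + (1/2)·log₂(1/2) + (1/8)·log₂(1/8) + (1/16)·log₂(1/16)]
  = 0.2500 + 0.3750 + 0.2500 + 0.2500 + 0.5000 + 0.3750 + 0.2500
  = 2.2500 bits
Marginal P(X) (row sums):
  P(X=0) = 0 + 1/16 + 1/8 = 3/16
  P(X=1) = 1/16 + 1/16 + 1/2 = 5/8
  P(X=2) = 1/8 + 1/16 + 0 = 3/16
H(X) = -[(3/16)·log₂(3/16) + (5/8)·log₂(5/8) + (3/16)·log₂(3/16)]
  = 0.4528 + 0.4238 + 0.4528
  = 1.3294 bits

H(Y|X) = 2.2500 - 1.3294 = 0.9206 bits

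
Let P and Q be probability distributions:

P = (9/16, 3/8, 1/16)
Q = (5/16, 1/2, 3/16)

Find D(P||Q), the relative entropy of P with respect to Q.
D(P||Q) = Σ P(i) log₂(P(i)/Q(i))
  i=0: (9/16) × log₂((9/16)/(5/16)) = (9/16) × log₂(9/5) = 0.4770
  i=1: (3/8) × log₂((3/8)/(1/2)) = (3/8) × log₂(3/4) = -0.1556
  i=2: (1/16) × log₂((1/16)/(3/16)) = (1/16) × log₂(1/3) = -0.0991
D(P||Q) = 0.4770 - 0.1556 - 0.0991
  = 0.2223 bits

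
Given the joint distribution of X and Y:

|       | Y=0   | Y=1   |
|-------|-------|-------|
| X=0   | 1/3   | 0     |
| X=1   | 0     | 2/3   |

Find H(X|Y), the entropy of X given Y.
Marginal P(Y) (column sums):
  P(Y=0) = 1/3 + 0 = 1/3
  P(Y=1) = 0 + 2/3 = 2/3

H(X|Y) = -Σ P(X,Y)·log₂ P(X|Y), where P(X|Y) = P(X,Y) / P(Y)
  (cells with P(X,Y) = 0 contribute 0)
  (X=0,Y=0): P(X|Y) = (1/3)/(1/3) = 1;  -(1/3)·log₂(1) = 0.0000
  (X=1,Y=1): P(X|Y) = (2/3)/(2/3) = 1;  -(2/3)·log₂(1) = 0.0000
H(X|Y) = 0.0000 + 0.0000
  = 0.0000 bits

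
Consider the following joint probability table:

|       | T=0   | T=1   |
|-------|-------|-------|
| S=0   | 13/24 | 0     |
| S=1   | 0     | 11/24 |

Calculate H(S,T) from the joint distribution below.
H(S,T) = -Σ P(S,T) log₂ P(S,T), summed over the non-zero cells:
H(S,T) = -[(13/24)·log₂(13/24) + (11/24)·log₂(11/24)]
  = 0.4791 + 0.5159
  = 0.9950 bits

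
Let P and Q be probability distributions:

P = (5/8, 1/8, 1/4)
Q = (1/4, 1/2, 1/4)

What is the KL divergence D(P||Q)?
D(P||Q) = Σ P(i) log₂(P(i)/Q(i))
  i=0: (5/8) × log₂((5/8)/(1/4)) = (5/8) × log₂(5/2) = 0.8262
  i=1: (1/8) × log₂((1/8)/(1/2)) = (1/8) × log₂(1/4) = -0.2500
  i=2: (1/4) × log₂((1/4)/(1/4)) = (1/4) × log₂(1) = 0.0000
D(P||Q) = 0.8262 - 0.2500 + 0.0000
  = 0.5762 bits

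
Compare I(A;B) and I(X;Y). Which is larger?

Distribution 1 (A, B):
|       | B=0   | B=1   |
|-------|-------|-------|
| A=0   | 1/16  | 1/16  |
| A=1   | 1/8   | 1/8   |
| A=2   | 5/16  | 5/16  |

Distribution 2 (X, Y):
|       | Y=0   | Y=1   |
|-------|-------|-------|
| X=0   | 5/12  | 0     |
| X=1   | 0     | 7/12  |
Distribution 1 (A, B):
Marginal P(A) (row sums):
  P(A=0) = 1/16 + 1/16 = 1/8
  P(A=1) = 1/8 + 1/8 = 1/4
  P(A=2) = 5/16 + 5/16 = 5/8
Marginal P(B) (column sums):
  P(B=0) = 1/16 + 1/8 + 5/16 = 1/2
  P(B=1) = 1/16 + 1/8 + 5/16 = 1/2

H(A) = -[(1/8)·log₂(1/8) + (1/4)·log₂(1/4) + (5/8)·log₂(5/8)]
  = 0.3750 + 0.5000 + 0.4238
  = 1.2988 bits
H(B) = -[(1/2)·log₂(1/2) + (1/2)·log₂(1/2)]
  = 0.5000 + 0.5000
  = 1.0000 bits
H(A,B) = -[(1/16)·log₂(1/16) + (1/16)·log₂(1/16) + (1/8)·log₂(1/8) + (1/8)·log₂(1/8) + (5/16)·log₂(5/16) + (5/16)·log₂(5/16)]
  = 0.2500 + 0.2500 + 0.3750 + 0.3750 + 0.5244 + 0.5244
  = 2.2988 bits

I(A;B) = H(A) + H(B) - H(A,B)
  = 1.2988 + 1.0000 - 2.2988
  = 0.0000 bits

Distribution 2 (X, Y):
Marginal P(X) (row sums):
  P(X=0) = 5/12 + 0 = 5/12
  P(X=1) = 0 + 7/12 = 7/12
Marginal P(Y) (column sums):
  P(Y=0) = 5/12 + 0 = 5/12
  P(Y=1) = 0 + 7/12 = 7/12

H(X) = -[(5/12)·log₂(5/12) + (7/12)·log₂(7/12)]
  = 0.5263 + 0.4536
  = 0.9799 bits
H(Y) = -[(5/12)·log₂(5/12) + (7/12)·log₂(7/12)]
  = 0.5263 + 0.4536
  = 0.9799 bits
H(X,Y) = -[(5/12)·log₂(5/12) + (7/12)·log₂(7/12)]
  = 0.5263 + 0.4536
  = 0.9799 bits

I(X;Y) = H(X) + H(Y) - H(X,Y)
  = 0.9799 + 0.9799 - 0.9799
  = 0.9799 bits

I(X;Y) = 0.9799 bits > I(A;B) = 0.0000 bits, so (X, Y) has the higher mutual information (stronger dependence).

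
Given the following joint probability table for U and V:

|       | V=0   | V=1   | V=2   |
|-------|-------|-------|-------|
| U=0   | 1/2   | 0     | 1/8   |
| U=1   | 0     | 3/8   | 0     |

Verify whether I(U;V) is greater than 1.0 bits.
Marginal P(U) (row sums):
  P(U=0) = 1/2 + 0 + 1/8 = 5/8
  P(U=1) = 0 + 3/8 + 0 = 3/8
Marginal P(V) (column sums):
  P(V=0) = 1/2 + 0 = 1/2
  P(V=1) = 0 + 3/8 = 3/8
  P(V=2) = 1/8 + 0 = 1/8

H(U) = -[(5/8)·log₂(5/8) + (3/8)·log₂(3/8)]
  = 0.4238 + 0.5306
  = 0.9544 bits
H(V) = -[(1/2)·log₂(1/2) + (3/8)·log₂(3/8) + (1/8)·log₂(1/8)]
  = 0.5000 + 0.5306 + 0.3750
  = 1.4056 bits
H(U,V) = -[(1/2)·log₂(1/2) + (1/8)·log₂(1/8) + (3/8)·log₂(3/8)]
  = 0.5000 + 0.3750 + 0.5306
  = 1.4056 bits

I(U;V) = H(U) + H(V) - H(U,V)
  = 0.9544 + 1.4056 - 1.4056
  = 0.9544 bits

No. I(U;V) = 0.9544 bits, which is ≤ 1.0 bits.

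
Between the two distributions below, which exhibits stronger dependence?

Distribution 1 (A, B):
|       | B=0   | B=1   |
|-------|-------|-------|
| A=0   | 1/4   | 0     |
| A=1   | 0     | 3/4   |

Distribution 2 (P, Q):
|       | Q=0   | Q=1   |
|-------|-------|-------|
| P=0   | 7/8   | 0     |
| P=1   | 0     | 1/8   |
Distribution 1 (A, B):
Marginal P(A) (row sums):
  P(A=0) = 1/4 + 0 = 1/4
  P(A=1) = 0 + 3/4 = 3/4
Marginal P(B) (column sums):
  P(B=0) = 1/4 + 0 = 1/4
  P(B=1) = 0 + 3/4 = 3/4

H(A) = -[(1/4)·log₂(1/4) + (3/4)·log₂(3/4)]
  = 0.5000 + 0.3113
  = 0.8113 bits
H(B) = -[(1/4)·log₂(1/4) + (3/4)·log₂(3/4)]
  = 0.5000 + 0.3113
  = 0.8113 bits
H(A,B) = -[(1/4)·log₂(1/4) + (3/4)·log₂(3/4)]
  = 0.5000 + 0.3113
  = 0.8113 bits

I(A;B) = H(A) + H(B) - H(A,B)
  = 0.8113 + 0.8113 - 0.8113
  = 0.8113 bits

Distribution 2 (P, Q):
Marginal P(P) (row sums):
  P(P=0) = 7/8 + 0 = 7/8
  P(P=1) = 0 + 1/8 = 1/8
Marginal P(Q) (column sums):
  P(Q=0) = 7/8 + 0 = 7/8
  P(Q=1) = 0 + 1/8 = 1/8

H(P) = -[(7/8)·log₂(7/8) + (1/8)·log₂(1/8)]
  = 0.1686 + 0.3750
  = 0.5436 bits
H(Q) = -[(7/8)·log₂(7/8) + (1/8)·log₂(1/8)]
  = 0.1686 + 0.3750
  = 0.5436 bits
H(P,Q) = -[(7/8)·log₂(7/8) + (1/8)·log₂(1/8)]
  = 0.1686 + 0.3750
  = 0.5436 bits

I(P;Q) = H(P) + H(Q) - H(P,Q)
  = 0.5436 + 0.5436 - 0.5436
  = 0.5436 bits

I(A;B) = 0.8113 bits > I(P;Q) = 0.5436 bits, so (A, B) has the higher mutual information (stronger dependence).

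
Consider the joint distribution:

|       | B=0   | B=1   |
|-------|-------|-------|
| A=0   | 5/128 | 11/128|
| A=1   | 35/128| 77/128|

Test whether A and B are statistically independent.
Marginal P(A) (row sums):
  P(A=0) = 5/128 + 11/128 = 1/8
  P(A=1) = 35/128 + 77/128 = 7/8
Marginal P(B) (column sums):
  P(B=0) = 5/128 + 35/128 = 5/16
  P(B=1) = 11/128 + 77/128 = 11/16

A and B are independent iff P(A=i,B=j) = P(A=i)·P(B=j) for every cell.
  P(A=0)·P(B=0) = 1/8 × 5/16 = 5/128 = P(A=0,B=0) ✓
  P(A=0)·P(B=1) = 1/8 × 11/16 = 11/128 = P(A=0,B=1) ✓
  P(A=1)·P(B=0) = 7/8 × 5/16 = 35/128 = P(A=1,B=0) ✓
  P(A=1)·P(B=1) = 7/8 × 11/16 = 77/128 = P(A=1,B=1) ✓

Yes, A and B are independent: every cell factors, so I(A;B) = 0 bits.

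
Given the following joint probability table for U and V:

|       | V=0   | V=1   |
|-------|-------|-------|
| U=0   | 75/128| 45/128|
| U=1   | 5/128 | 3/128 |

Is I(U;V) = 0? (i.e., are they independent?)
Marginal P(U) (row sums):
  P(U=0) = 75/128 + 45/128 = 15/16
  P(U=1) = 5/128 + 3/128 = 1/16
Marginal P(V) (column sums):
  P(V=0) = 75/128 + 5/128 = 5/8
  P(V=1) = 45/128 + 3/128 = 3/8

U and V are independent iff P(U=i,V=j) = P(U=i)·P(V=j) for every cell.
  P(U=0)·P(V=0) = 15/16 × 5/8 = 75/128 = P(U=0,V=0) ✓
  P(U=0)·P(V=1) = 15/16 × 3/8 = 45/128 = P(U=0,V=1) ✓
  P(U=1)·P(V=0) = 1/16 × 5/8 = 5/128 = P(U=1,V=0) ✓
  P(U=1)·P(V=1) = 1/16 × 3/8 = 3/128 = P(U=1,V=1) ✓

Yes, U and V are independent: every cell factors, so I(U;V) = 0 bits.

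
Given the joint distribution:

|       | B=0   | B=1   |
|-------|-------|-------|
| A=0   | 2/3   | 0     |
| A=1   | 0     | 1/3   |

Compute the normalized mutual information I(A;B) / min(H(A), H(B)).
Marginal P(A) (row sums):
  P(A=0) = 2/3 + 0 = 2/3
  P(A=1) = 0 + 1/3 = 1/3
Marginal P(B) (column sums):
  P(B=0) = 2/3 + 0 = 2/3
  P(B=1) = 0 + 1/3 = 1/3

H(A) = -[(2/3)·log₂(2/3) + (1/3)·log₂(1/3)]
  = 0.3900 + 0.5283
  = 0.9183 bits
H(B) = -[(2/3)·log₂(2/3) + (1/3)·log₂(1/3)]
  = 0.3900 + 0.5283
  = 0.9183 bits
H(A,B) = -[(2/3)·log₂(2/3) + (1/3)·log₂(1/3)]
  = 0.3900 + 0.5283
  = 0.9183 bits

I(A;B) = H(A) + H(B) - H(A,B)
  = 0.9183 + 0.9183 - 0.9183
  = 0.9183 bits

min(H(A), H(B)) = min(0.9183, 0.9183) = 0.9183 bits
Normalized MI = 0.9183 / 0.9183 = 1.0000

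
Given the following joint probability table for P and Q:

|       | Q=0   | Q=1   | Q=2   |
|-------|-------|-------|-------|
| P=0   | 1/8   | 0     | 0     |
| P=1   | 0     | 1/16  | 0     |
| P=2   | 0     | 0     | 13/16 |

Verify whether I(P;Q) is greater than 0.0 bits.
Marginal P(P) (row sums):
  P(P=0) = 1/8 + 0 + 0 = 1/8
  P(P=1) = 0 + 1/16 + 0 = 1/16
  P(P=2) = 0 + 0 + 13/16 = 13/16
Marginal P(Q) (column sums):
  P(Q=0) = 1/8 + 0 + 0 = 1/8
  P(Q=1) = 0 + 1/16 + 0 = 1/16
  P(Q=2) = 0 + 0 + 13/16 = 13/16

H(P) = -[(1/8)·log₂(1/8) + (1/16)·log₂(1/16) + (13/16)·log₂(13/16)]
  = 0.3750 + 0.2500 + 0.2434
  = 0.8684 bits
H(Q) = -[(1/8)·log₂(1/8) + (1/16)·log₂(1/16) + (13/16)·log₂(13/16)]
  = 0.3750 + 0.2500 + 0.2434
  = 0.8684 bits
H(P,Q) = -[(1/8)·log₂(1/8) + (1/16)·log₂(1/16) + (13/16)·log₂(13/16)]
  = 0.3750 + 0.2500 + 0.2434
  = 0.8684 bits

I(P;Q) = H(P) + H(Q) - H(P,Q)
  = 0.8684 + 0.8684 - 0.8684
  = 0.8684 bits

Yes. I(P;Q) = 0.8684 bits, which is > 0.0 bits.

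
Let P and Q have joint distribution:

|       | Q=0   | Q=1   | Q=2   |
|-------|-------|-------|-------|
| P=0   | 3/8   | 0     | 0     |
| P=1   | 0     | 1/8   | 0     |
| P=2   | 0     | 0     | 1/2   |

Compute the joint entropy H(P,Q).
H(P,Q) = -Σ P(P,Q) log₂ P(P,Q), summed over the non-zero cells:
H(P,Q) = -[(3/8)·log₂(3/8) + (1/8)·log₂(1/8) + (1/2)·log₂(1/2)]
  = 0.5306 + 0.3750 + 0.5000
  = 1.4056 bits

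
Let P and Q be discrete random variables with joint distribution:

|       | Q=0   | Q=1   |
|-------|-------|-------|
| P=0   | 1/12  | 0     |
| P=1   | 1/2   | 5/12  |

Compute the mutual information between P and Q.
Marginal P(P) (row sums):
  P(P=0) = 1/12 + 0 = 1/12
  P(P=1) = 1/2 + 5/12 = 11/12
Marginal P(Q) (column sums):
  P(Q=0) = 1/12 + 1/2 = 7/12
  P(Q=1) = 0 + 5/12 = 5/12

H(P) = -[(1/12)·log₂(1/12) + (11/12)·log₂(11/12)]
  = 0.2987 + 0.1151
  = 0.4138 bits
H(Q) = -[(7/12)·log₂(7/12) + (5/12)·log₂(5/12)]
  = 0.4536 + 0.5263
  = 0.9799 bits
H(P,Q) = -[(1/12)·log₂(1/12) + (1/2)·log₂(1/2) + (5/12)·log₂(5/12)]
  = 0.2987 + 0.5000 + 0.5263
  = 1.3250 bits

I(P;Q) = H(P) + H(Q) - H(P,Q)
  = 0.4138 + 0.9799 - 1.3250
  = 0.0687 bits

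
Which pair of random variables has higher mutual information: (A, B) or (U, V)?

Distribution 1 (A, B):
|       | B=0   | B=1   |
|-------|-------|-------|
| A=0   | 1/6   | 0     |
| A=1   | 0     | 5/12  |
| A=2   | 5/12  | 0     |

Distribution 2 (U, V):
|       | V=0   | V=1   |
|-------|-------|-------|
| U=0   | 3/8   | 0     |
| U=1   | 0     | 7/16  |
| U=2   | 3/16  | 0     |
Distribution 1 (A, B):
Marginal P(A) (row sums):
  P(A=0) = 1/6 + 0 = 1/6
  P(A=1) = 0 + 5/12 = 5/12
  P(A=2) = 5/12 + 0 = 5/12
Marginal P(B) (column sums):
  P(B=0) = 1/6 + 0 + 5/12 = 7/12
  P(B=1) = 0 + 5/12 + 0 = 5/12

H(A) = -[(1/6)·log₂(1/6) + (5/12)·log₂(5/12) + (5/12)·log₂(5/12)]
  = 0.4308 + 0.5263 + 0.5263
  = 1.4834 bits
H(B) = -[(7/12)·log₂(7/12) + (5/12)·log₂(5/12)]
  = 0.4536 + 0.5263
  = 0.9799 bits
H(A,B) = -[(1/6)·log₂(1/6) + (5/12)·log₂(5/12) + (5/12)·log₂(5/12)]
  = 0.4308 + 0.5263 + 0.5263
  = 1.4834 bits

I(A;B) = H(A) + H(B) - H(A,B)
  = 1.4834 + 0.9799 - 1.4834
  = 0.9799 bits

Distribution 2 (U, V):
Marginal P(U) (row sums):
  P(U=0) = 3/8 + 0 = 3/8
  P(U=1) = 0 + 7/16 = 7/16
  P(U=2) = 3/16 + 0 = 3/16
Marginal P(V) (column sums):
  P(V=0) = 3/8 + 0 + 3/16 = 9/16
  P(V=1) = 0 + 7/16 + 0 = 7/16

H(U) = -[(3/8)·log₂(3/8) + (7/16)·log₂(7/16) + (3/16)·log₂(3/16)]
  = 0.5306 + 0.5218 + 0.4528
  = 1.5052 bits
H(V) = -[(9/16)·log₂(9/16) + (7/16)·log₂(7/16)]
  = 0.4669 + 0.5218
  = 0.9887 bits
H(U,V) = -[(3/8)·log₂(3/8) + (7/16)·log₂(7/16) + (3/16)·log₂(3/16)]
  = 0.5306 + 0.5218 + 0.4528
  = 1.5052 bits

I(U;V) = H(U) + H(V) - H(U,V)
  = 1.5052 + 0.9887 - 1.5052
  = 0.9887 bits

I(U;V) = 0.9887 bits > I(A;B) = 0.9799 bits, so (U, V) has the higher mutual information (stronger dependence).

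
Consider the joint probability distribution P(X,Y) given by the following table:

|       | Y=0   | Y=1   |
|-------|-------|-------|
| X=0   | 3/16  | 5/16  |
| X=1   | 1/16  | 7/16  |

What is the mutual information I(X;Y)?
Marginal P(X) (row sums):
  P(X=0) = 3/16 + 5/16 = 1/2
  P(X=1) = 1/16 + 7/16 = 1/2
Marginal P(Y) (column sums):
  P(Y=0) = 3/16 + 1/16 = 1/4
  P(Y=1) = 5/16 + 7/16 = 3/4

H(X) = -[(1/2)·log₂(1/2) + (1/2)·log₂(1/2)]
  = 0.5000 + 0.5000
  = 1.0000 bits
H(Y) = -[(1/4)·log₂(1/4) + (3/4)·log₂(3/4)]
  = 0.5000 + 0.3113
  = 0.8113 bits
H(X,Y) = -[(3/16)·log₂(3/16) + (5/16)·log₂(5/16) + (1/16)·log₂(1/16) + (7/16)·log₂(7/16)]
  = 0.4528 + 0.5244 + 0.2500 + 0.5218
  = 1.7490 bits

I(X;Y) = H(X) + H(Y) - H(X,Y)
  = 1.0000 + 0.8113 - 1.7490
  = 0.0623 bits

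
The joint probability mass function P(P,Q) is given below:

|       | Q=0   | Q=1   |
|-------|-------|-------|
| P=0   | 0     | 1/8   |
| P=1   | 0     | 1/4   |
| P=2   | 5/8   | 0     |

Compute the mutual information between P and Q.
Marginal P(P) (row sums):
  P(P=0) = 0 + 1/8 = 1/8
  P(P=1) = 0 + 1/4 = 1/4
  P(P=2) = 5/8 + 0 = 5/8
Marginal P(Q) (column sums):
  P(Q=0) = 0 + 0 + 5/8 = 5/8
  P(Q=1) = 1/8 + 1/4 + 0 = 3/8

H(P) = -[(1/8)·log₂(1/8) + (1/4)·log₂(1/4) + (5/8)·log₂(5/8)]
  = 0.3750 + 0.5000 + 0.4238
  = 1.2988 bits
H(Q) = -[(5/8)·log₂(5/8) + (3/8)·log₂(3/8)]
  = 0.4238 + 0.5306
  = 0.9544 bits
H(P,Q) = -[(1/8)·log₂(1/8) + (1/4)·log₂(1/4) + (5/8)·log₂(5/8)]
  = 0.3750 + 0.5000 + 0.4238
  = 1.2988 bits

I(P;Q) = H(P) + H(Q) - H(P,Q)
  = 1.2988 + 0.9544 - 1.2988
  = 0.9544 bits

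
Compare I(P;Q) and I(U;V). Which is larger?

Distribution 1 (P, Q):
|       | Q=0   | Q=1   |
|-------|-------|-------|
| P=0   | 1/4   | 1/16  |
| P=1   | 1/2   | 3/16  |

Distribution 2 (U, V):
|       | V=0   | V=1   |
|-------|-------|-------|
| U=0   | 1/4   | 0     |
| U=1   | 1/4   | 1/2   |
Distribution 1 (P, Q):
Marginal P(P) (row sums):
  P(P=0) = 1/4 + 1/16 = 5/16
  P(P=1) = 1/2 + 3/16 = 11/16
Marginal P(Q) (column sums):
  P(Q=0) = 1/4 + 1/2 = 3/4
  P(Q=1) = 1/16 + 3/16 = 1/4

H(P) = -[(5/16)·log₂(5/16) + (11/16)·log₂(11/16)]
  = 0.5244 + 0.3716
  = 0.8960 bits
H(Q) = -[(3/4)·log₂(3/4) + (1/4)·log₂(1/4)]
  = 0.3113 + 0.5000
  = 0.8113 bits
H(P,Q) = -[(1/4)·log₂(1/4) + (1/16)·log₂(1/16) + (1/2)·log₂(1/2) + (3/16)·log₂(3/16)]
  = 0.5000 + 0.2500 + 0.5000 + 0.4528
  = 1.7028 bits

I(P;Q) = H(P) + H(Q) - H(P,Q)
  = 0.8960 + 0.8113 - 1.7028
  = 0.0045 bits

Distribution 2 (U, V):
Marginal P(U) (row sums):
  P(U=0) = 1/4 + 0 = 1/4
  P(U=1) = 1/4 + 1/2 = 3/4
Marginal P(V) (column sums):
  P(V=0) = 1/4 + 1/4 = 1/2
  P(V=1) = 0 + 1/2 = 1/2

H(U) = -[(1/4)·log₂(1/4) + (3/4)·log₂(3/4)]
  = 0.5000 + 0.3113
  = 0.8113 bits
H(V) = -[(1/2)·log₂(1/2) + (1/2)·log₂(1/2)]
  = 0.5000 + 0.5000
  = 1.0000 bits
H(U,V) = -[(1/4)·log₂(1/4) + (1/4)·log₂(1/4) + (1/2)·log₂(1/2)]
  = 0.5000 + 0.5000 + 0.5000
  = 1.5000 bits

I(U;V) = H(U) + H(V) - H(U,V)
  = 0.8113 + 1.0000 - 1.5000
  = 0.3113 bits

I(U;V) = 0.3113 bits > I(P;Q) = 0.0045 bits, so (U, V) has the higher mutual information (stronger dependence).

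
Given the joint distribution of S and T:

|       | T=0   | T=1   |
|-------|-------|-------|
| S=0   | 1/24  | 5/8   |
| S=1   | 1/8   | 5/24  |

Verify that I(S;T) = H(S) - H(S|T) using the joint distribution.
Left side, from I(S;T) = H(S) + H(T) - H(S,T):
Marginal P(S) (row sums):
  P(S=0) = 1/24 + 5/8 = 2/3
  P(S=1) = 1/8 + 5/24 = 1/3
Marginal P(T) (column sums):
  P(T=0) = 1/24 + 1/8 = 1/6
  P(T=1) = 5/8 + 5/24 = 5/6

H(S) = -[(2/3)·log₂(2/3) + (1/3)·log₂(1/3)]
  = 0.3900 + 0.5283
  = 0.9183 bits
H(T) = -[(1/6)·log₂(1/6) + (5/6)·log₂(5/6)]
  = 0.4308 + 0.2192
  = 0.6500 bits
H(S,T) = -[(1/24)·log₂(1/24) + (5/8)·log₂(5/8) + (1/8)·log₂(1/8) + (5/24)·log₂(5/24)]
  = 0.1910 + 0.4238 + 0.3750 + 0.4715
  = 1.4613 bits

I(S;T) = H(S) + H(T) - H(S,T)
  = 0.9183 + 0.6500 - 1.4613
  = 0.1070 bits

Right side, with H(S|T) computed directly from the conditional probabilities:
H(S|T) = -Σ P(S,T)·log₂ P(S|T), where P(S|T) = P(S,T) / P(T)
  (S=0,T=0): P(S|T) = (1/24)/(1/6) = 1/4;  -(1/24)·log₂(1/4) = 0.0833
  (S=0,T=1): P(S|T) = (5/8)/(5/6) = 3/4;  -(5/8)·log₂(3/4) = 0.2594
  (S=1,T=0): P(S|T) = (1/8)/(1/6) = 3/4;  -(1/8)·log₂(3/4) = 0.0519
  (S=1,T=1): P(S|T) = (5/24)/(5/6) = 1/4;  -(5/24)·log₂(1/4) = 0.4167
H(S|T) = 0.0833 + 0.2594 + 0.0519 + 0.4167
  = 0.8113 bits
H(S) - H(S|T) = 0.9183 - 0.8113 = 0.1070 bits

Both sides equal 0.1070 bits, so I(S;T) = H(S) - H(S|T) ✓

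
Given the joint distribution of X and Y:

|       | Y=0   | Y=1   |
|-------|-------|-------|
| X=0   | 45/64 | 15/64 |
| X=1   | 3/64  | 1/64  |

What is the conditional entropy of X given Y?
Marginal P(Y) (column sums):
  P(Y=0) = 45/64 + 3/64 = 3/4
  P(Y=1) = 15/64 + 1/64 = 1/4

H(X|Y) = -Σ P(X,Y)·log₂ P(X|Y), where P(X|Y) = P(X,Y) / P(Y)
  (X=0,Y=0): P(X|Y) = (45/64)/(3/4) = 15/16;  -(45/64)·log₂(15/16) = 0.0655
  (X=0,Y=1): P(X|Y) = (15/64)/(1/4) = 15/16;  -(15/64)·log₂(15/16) = 0.0218
  (X=1,Y=0): P(X|Y) = (3/64)/(3/4) = 1/16;  -(3/64)·log₂(1/16) = 0.1875
  (X=1,Y=1): P(X|Y) = (1/64)/(1/4) = 1/16;  -(1/64)·log₂(1/16) = 0.0625
H(X|Y) = 0.0655 + 0.0218 + 0.1875 + 0.0625
  = 0.3373 bits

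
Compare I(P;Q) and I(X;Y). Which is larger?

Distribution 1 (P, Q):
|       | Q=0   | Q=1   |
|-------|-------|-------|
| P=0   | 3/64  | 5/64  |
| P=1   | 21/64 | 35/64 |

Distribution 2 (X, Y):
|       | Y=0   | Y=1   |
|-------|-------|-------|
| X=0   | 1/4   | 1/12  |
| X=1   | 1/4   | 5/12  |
Distribution 1 (P, Q):
Marginal P(P) (row sums):
  P(P=0) = 3/64 + 5/64 = 1/8
  P(P=1) = 21/64 + 35/64 = 7/8
Marginal P(Q) (column sums):
  P(Q=0) = 3/64 + 21/64 = 3/8
  P(Q=1) = 5/64 + 35/64 = 5/8

H(P) = -[(1/8)·log₂(1/8) + (7/8)·log₂(7/8)]
  = 0.3750 + 0.1686
  = 0.5436 bits
H(Q) = -[(3/8)·log₂(3/8) + (5/8)·log₂(5/8)]
  = 0.5306 + 0.4238
  = 0.9544 bits
H(P,Q) = -[(3/64)·log₂(3/64) + (5/64)·log₂(5/64) + (21/64)·log₂(21/64) + (35/64)·log₂(35/64)]
  = 0.2070 + 0.2873 + 0.5275 + 0.4762
  = 1.4980 bits

I(P;Q) = H(P) + H(Q) - H(P,Q)
  = 0.5436 + 0.9544 - 1.4980
  = 0.0000 bits

Distribution 2 (X, Y):
Marginal P(X) (row sums):
  P(X=0) = 1/4 + 1/12 = 1/3
  P(X=1) = 1/4 + 5/12 = 2/3
Marginal P(Y) (column sums):
  P(Y=0) = 1/4 + 1/4 = 1/2
  P(Y=1) = 1/12 + 5/12 = 1/2

H(X) = -[(1/3)·log₂(1/3) + (2/3)·log₂(2/3)]
  = 0.5283 + 0.3900
  = 0.9183 bits
H(Y) = -[(1/2)·log₂(1/2) + (1/2)·log₂(1/2)]
  = 0.5000 + 0.5000
  = 1.0000 bits
H(X,Y) = -[(1/4)·log₂(1/4) + (1/12)·log₂(1/12) + (1/4)·log₂(1/4) + (5/12)·log₂(5/12)]
  = 0.5000 + 0.2987 + 0.5000 + 0.5263
  = 1.8250 bits

I(X;Y) = H(X) + H(Y) - H(X,Y)
  = 0.9183 + 1.0000 - 1.8250
  = 0.0933 bits

I(X;Y) = 0.0933 bits > I(P;Q) = 0.0000 bits, so (X, Y) has the higher mutual information (stronger dependence).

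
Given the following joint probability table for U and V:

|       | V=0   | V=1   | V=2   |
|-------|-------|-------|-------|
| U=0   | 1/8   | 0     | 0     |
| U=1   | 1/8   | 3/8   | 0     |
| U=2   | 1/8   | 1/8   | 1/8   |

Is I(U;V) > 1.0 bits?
Marginal P(U) (row sums):
  P(U=0) = 1/8 + 0 + 0 = 1/8
  P(U=1) = 1/8 + 3/8 + 0 = 1/2
  P(U=2) = 1/8 + 1/8 + 1/8 = 3/8
Marginal P(V) (column sums):
  P(V=0) = 1/8 + 1/8 + 1/8 = 3/8
  P(V=1) = 0 + 3/8 + 1/8 = 1/2
  P(V=2) = 0 + 0 + 1/8 = 1/8

H(U) = -[(1/8)·log₂(1/8) + (1/2)·log₂(1/2) + (3/8)·log₂(3/8)]
  = 0.3750 + 0.5000 + 0.5306
  = 1.4056 bits
H(V) = -[(3/8)·log₂(3/8) + (1/2)·log₂(1/2) + (1/8)·log₂(1/8)]
  = 0.5306 + 0.5000 + 0.3750
  = 1.4056 bits
H(U,V) = -[(1/8)·log₂(1/8) + (1/8)·log₂(1/8) + (3/8)·log₂(3/8) + (1/8)·log₂(1/8) + (1/8)·log₂(1/8) + (1/8)·log₂(1/8)]
  = 0.3750 + 0.3750 + 0.5306 + 0.3750 + 0.3750 + 0.3750
  = 2.4056 bits

I(U;V) = H(U) + H(V) - H(U,V)
  = 1.4056 + 1.4056 - 2.4056
  = 0.4056 bits

No. I(U;V) = 0.4056 bits, which is ≤ 1.0 bits.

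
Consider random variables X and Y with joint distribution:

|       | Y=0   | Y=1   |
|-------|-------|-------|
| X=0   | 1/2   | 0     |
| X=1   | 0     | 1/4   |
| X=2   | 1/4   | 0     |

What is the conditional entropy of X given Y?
Marginal P(Y) (column sums):
  P(Y=0) = 1/2 + 0 + 1/4 = 3/4
  P(Y=1) = 0 + 1/4 + 0 = 1/4

H(X|Y) = -Σ P(X,Y)·log₂ P(X|Y), where P(X|Y) = P(X,Y) / P(Y)
  (cells with P(X,Y) = 0 contribute 0)
  (X=0,Y=0): P(X|Y) = (1/2)/(3/4) = 2/3;  -(1/2)·log₂(2/3) = 0.2925
  (X=1,Y=1): P(X|Y) = (1/4)/(1/4) = 1;  -(1/4)·log₂(1) = 0.0000
  (X=2,Y=0): P(X|Y) = (1/4)/(3/4) = 1/3;  -(1/4)·log₂(1/3) = 0.3962
H(X|Y) = 0.2925 + 0.0000 + 0.3962
  = 0.6887 bits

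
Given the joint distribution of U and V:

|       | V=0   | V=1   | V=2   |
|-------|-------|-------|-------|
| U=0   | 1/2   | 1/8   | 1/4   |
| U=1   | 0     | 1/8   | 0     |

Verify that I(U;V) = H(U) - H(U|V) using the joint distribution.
Left side, from I(U;V) = H(U) + H(V) - H(U,V):
Marginal P(U) (row sums):
  P(U=0) = 1/2 + 1/8 + 1/4 = 7/8
  P(U=1) = 0 + 1/8 + 0 = 1/8
Marginal P(V) (column sums):
  P(V=0) = 1/2 + 0 = 1/2
  P(V=1) = 1/8 + 1/8 = 1/4
  P(V=2) = 1/4 + 0 = 1/4

H(U) = -[(7/8)·log₂(7/8) + (1/8)·log₂(1/8)]
  = 0.1686 + 0.3750
  = 0.5436 bits
H(V) = -[(1/2)·log₂(1/2) + (1/4)·log₂(1/4) + (1/4)·log₂(1/4)]
  = 0.5000 + 0.5000 + 0.5000
  = 1.5000 bits
H(U,V) = -[(1/2)·log₂(1/2) + (1/8)·log₂(1/8) + (1/4)·log₂(1/4) + (1/8)·log₂(1/8)]
  = 0.5000 + 0.3750 + 0.5000 + 0.3750
  = 1.7500 bits

I(U;V) = H(U) + H(V) - H(U,V)
  = 0.5436 + 1.5000 - 1.7500
  = 0.2936 bits

Right side, with H(U|V) computed directly from the conditional probabilities:
H(U|V) = -Σ P(U,V)·log₂ P(U|V), where P(U|V) = P(U,V) / P(V)
  (cells with P(U,V) = 0 contribute 0)
  (U=0,V=0): P(U|V) = (1/2)/(1/2) = 1;  -(1/2)·log₂(1) = 0.0000
  (U=0,V=1): P(U|V) = (1/8)/(1/4) = 1/2;  -(1/8)·log₂(1/2) = 0.1250
  (U=0,V=2): P(U|V) = (1/4)/(1/4) = 1;  -(1/4)·log₂(1) = 0.0000
  (U=1,V=1): P(U|V) = (1/8)/(1/4) = 1/2;  -(1/8)·log₂(1/2) = 0.1250
H(U|V) = 0.0000 + 0.1250 + 0.0000 + 0.1250
  = 0.2500 bits
H(U) - H(U|V) = 0.5436 - 0.2500 = 0.2936 bits

Both sides equal 0.2936 bits, so I(U;V) = H(U) - H(U|V) ✓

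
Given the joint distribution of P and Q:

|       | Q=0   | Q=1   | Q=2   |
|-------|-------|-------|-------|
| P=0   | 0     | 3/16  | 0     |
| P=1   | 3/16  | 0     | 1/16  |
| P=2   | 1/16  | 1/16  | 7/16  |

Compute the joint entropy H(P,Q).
H(P,Q) = -Σ P(P,Q) log₂ P(P,Q), summed over the non-zero cells:
H(P,Q) = -[(3/16)·log₂(3/16) + (3/16)·log₂(3/16) + (1/16)·log₂(1/16) + (1/16)·log₂(1/16) + (1/16)·log₂(1/16) + (7/16)·log₂(7/16)]
  = 0.4528 + 0.4528 + 0.2500 + 0.2500 + 0.2500 + 0.5218
  = 2.1774 bits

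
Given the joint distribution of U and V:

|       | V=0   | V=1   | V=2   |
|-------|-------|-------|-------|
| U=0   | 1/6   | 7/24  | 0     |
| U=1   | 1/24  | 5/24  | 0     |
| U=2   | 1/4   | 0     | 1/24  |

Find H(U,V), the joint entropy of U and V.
H(U,V) = -Σ P(U,V) log₂ P(U,V), summed over the non-zero cells:
H(U,V) = -[(1/6)·log₂(1/6) + (7/24)·log₂(7/24) + (1/24)·log₂(1/24) + (5/24)·log₂(5/24) + (1/4)·log₂(1/4) + (1/24)·log₂(1/24)]
  = 0.4308 + 0.5185 + 0.1910 + 0.4715 + 0.5000 + 0.1910
  = 2.3028 bits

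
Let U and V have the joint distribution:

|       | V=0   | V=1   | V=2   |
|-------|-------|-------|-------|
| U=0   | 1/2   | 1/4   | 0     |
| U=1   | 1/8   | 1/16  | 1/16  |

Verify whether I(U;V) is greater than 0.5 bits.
Marginal P(U) (row sums):
  P(U=0) = 1/2 + 1/4 + 0 = 3/4
  P(U=1) = 1/8 + 1/16 + 1/16 = 1/4
Marginal P(V) (column sums):
  P(V=0) = 1/2 + 1/8 = 5/8
  P(V=1) = 1/4 + 1/16 = 5/16
  P(V=2) = 0 + 1/16 = 1/16

H(U) = -[(3/4)·log₂(3/4) + (1/4)·log₂(1/4)]
  = 0.3113 + 0.5000
  = 0.8113 bits
H(V) = -[(5/8)·log₂(5/8) + (5/16)·log₂(5/16) + (1/16)·log₂(1/16)]
  = 0.4238 + 0.5244 + 0.2500
  = 1.1982 bits
H(U,V) = -[(1/2)·log₂(1/2) + (1/4)·log₂(1/4) + (1/8)·log₂(1/8) + (1/16)·log₂(1/16) + (1/16)·log₂(1/16)]
  = 0.5000 + 0.5000 + 0.3750 + 0.2500 + 0.2500
  = 1.8750 bits

I(U;V) = H(U) + H(V) - H(U,V)
  = 0.8113 + 1.1982 - 1.8750
  = 0.1345 bits

No. I(U;V) = 0.1345 bits, which is ≤ 0.5 bits.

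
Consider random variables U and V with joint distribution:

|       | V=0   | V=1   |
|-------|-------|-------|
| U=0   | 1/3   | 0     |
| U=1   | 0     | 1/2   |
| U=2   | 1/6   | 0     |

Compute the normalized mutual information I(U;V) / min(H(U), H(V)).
Marginal P(U) (row sums):
  P(U=0) = 1/3 + 0 = 1/3
  P(U=1) = 0 + 1/2 = 1/2
  P(U=2) = 1/6 + 0 = 1/6
Marginal P(V) (column sums):
  P(V=0) = 1/3 + 0 + 1/6 = 1/2
  P(V=1) = 0 + 1/2 + 0 = 1/2

H(U) = -[(1/3)·log₂(1/3) + (1/2)·log₂(1/2) + (1/6)·log₂(1/6)]
  = 0.5283 + 0.5000 + 0.4308
  = 1.4591 bits
H(V) = -[(1/2)·log₂(1/2) + (1/2)·log₂(1/2)]
  = 0.5000 + 0.5000
  = 1.0000 bits
H(U,V) = -[(1/3)·log₂(1/3) + (1/2)·log₂(1/2) + (1/6)·log₂(1/6)]
  = 0.5283 + 0.5000 + 0.4308
  = 1.4591 bits

I(U;V) = H(U) + H(V) - H(U,V)
  = 1.4591 + 1.0000 - 1.4591
  = 1.0000 bits

min(H(U), H(V)) = min(1.4591, 1.0000) = 1.0000 bits
Normalized MI = 1.0000 / 1.0000 = 1.0000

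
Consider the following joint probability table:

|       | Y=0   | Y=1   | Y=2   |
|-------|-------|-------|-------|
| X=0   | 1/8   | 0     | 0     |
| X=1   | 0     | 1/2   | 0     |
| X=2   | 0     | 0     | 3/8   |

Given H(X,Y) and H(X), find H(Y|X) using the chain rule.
From the chain rule: H(X,Y) = H(X) + H(Y|X)
Therefore: H(Y|X) = H(X,Y) - H(X)

H(X,Y) = -[(1/8)·log₂(1/8) + (1/2)·log₂(1/2) + (3/8)·log₂(3/8)]
  = 0.3750 + 0.5000 + 0.5306
  = 1.4056 bits
Marginal P(X) (row sums):
  P(X=0) = 1/8 + 0 + 0 = 1/8
  P(X=1) = 0 + 1/2 + 0 = 1/2
  P(X=2) = 0 + 0 + 3/8 = 3/8
H(X) = -[(1/8)·log₂(1/8) + (1/2)·log₂(1/2) + (3/8)·log₂(3/8)]
  = 0.3750 + 0.5000 + 0.5306
  = 1.4056 bits

H(Y|X) = 1.4056 - 1.4056 = 0.0000 bits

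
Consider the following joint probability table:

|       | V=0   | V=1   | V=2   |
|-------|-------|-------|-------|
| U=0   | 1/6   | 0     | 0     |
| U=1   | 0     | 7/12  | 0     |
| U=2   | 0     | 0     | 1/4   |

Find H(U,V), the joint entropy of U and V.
H(U,V) = -Σ P(U,V) log₂ P(U,V), summed over the non-zero cells:
H(U,V) = -[(1/6)·log₂(1/6) + (7/12)·log₂(7/12) + (1/4)·log₂(1/4)]
  = 0.4308 + 0.4536 + 0.5000
  = 1.3844 bits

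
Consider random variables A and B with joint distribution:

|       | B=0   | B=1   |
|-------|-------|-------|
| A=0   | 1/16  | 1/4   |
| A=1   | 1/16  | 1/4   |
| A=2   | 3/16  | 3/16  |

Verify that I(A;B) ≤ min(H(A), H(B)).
Marginal P(A) (row sums):
  P(A=0) = 1/16 + 1/4 = 5/16
  P(A=1) = 1/16 + 1/4 = 5/16
  P(A=2) = 3/16 + 3/16 = 3/8
Marginal P(B) (column sums):
  P(B=0) = 1/16 + 1/16 + 3/16 = 5/16
  P(B=1) = 1/4 + 1/4 + 3/16 = 11/16

H(A) = -[(5/16)·log₂(5/16) + (5/16)·log₂(5/16) + (3/8)·log₂(3/8)]
  = 0.5244 + 0.5244 + 0.5306
  = 1.5794 bits
H(B) = -[(5/16)·log₂(5/16) + (11/16)·log₂(11/16)]
  = 0.5244 + 0.3716
  = 0.8960 bits
H(A,B) = -[(1/16)·log₂(1/16) + (1/4)·log₂(1/4) + (1/16)·log₂(1/16) + (1/4)·log₂(1/4) + (3/16)·log₂(3/16) + (3/16)·log₂(3/16)]
  = 0.2500 + 0.5000 + 0.2500 + 0.5000 + 0.4528 + 0.4528
  = 2.4056 bits

I(A;B) = H(A) + H(B) - H(A,B)
  = 1.5794 + 0.8960 - 2.4056
  = 0.0698 bits

min(H(A), H(B)) = min(1.5794, 0.8960) = 0.8960 bits
Since 0.0698 ≤ 0.8960, the bound is satisfied ✓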